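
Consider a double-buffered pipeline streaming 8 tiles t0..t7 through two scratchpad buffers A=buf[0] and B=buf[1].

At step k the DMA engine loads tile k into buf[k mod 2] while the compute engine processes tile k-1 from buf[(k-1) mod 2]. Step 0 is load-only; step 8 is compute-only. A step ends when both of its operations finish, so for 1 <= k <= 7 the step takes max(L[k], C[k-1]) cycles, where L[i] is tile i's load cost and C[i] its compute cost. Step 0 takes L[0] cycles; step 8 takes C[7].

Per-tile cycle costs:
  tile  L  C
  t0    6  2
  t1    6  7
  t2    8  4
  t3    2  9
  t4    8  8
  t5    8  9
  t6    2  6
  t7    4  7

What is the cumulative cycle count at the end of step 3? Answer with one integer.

end_cycle[3] = 24

k=0 load=t0/6c comp=- wait=6 total=6
k=1 load=t1/6c comp=t0/2c wait=6 total=12
k=2 load=t2/8c comp=t1/7c wait=8 total=20
k=3 load=t3/2c comp=t2/4c wait=4 total=24
k=4 load=t4/8c comp=t3/9c wait=9 total=33
k=5 load=t5/8c comp=t4/8c wait=8 total=41
k=6 load=t6/2c comp=t5/9c wait=9 total=50
k=7 load=t7/4c comp=t6/6c wait=6 total=56
k=8 load=- comp=t7/7c wait=7 total=63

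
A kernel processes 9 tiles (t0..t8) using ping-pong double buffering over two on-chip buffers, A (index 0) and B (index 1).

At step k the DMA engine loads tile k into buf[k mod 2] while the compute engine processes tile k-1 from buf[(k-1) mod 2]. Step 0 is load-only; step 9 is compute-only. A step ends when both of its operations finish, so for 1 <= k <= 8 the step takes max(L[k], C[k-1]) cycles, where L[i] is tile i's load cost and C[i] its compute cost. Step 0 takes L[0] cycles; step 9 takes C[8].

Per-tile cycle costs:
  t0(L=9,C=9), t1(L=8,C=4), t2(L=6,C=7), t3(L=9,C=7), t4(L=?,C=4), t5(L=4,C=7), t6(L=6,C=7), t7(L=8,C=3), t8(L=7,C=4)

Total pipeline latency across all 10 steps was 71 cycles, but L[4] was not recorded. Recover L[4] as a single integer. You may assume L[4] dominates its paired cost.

step 0: dur = L[0]=9 = 9
step 1: dur = max(L[1]=8, C[0]=9) = 9
step 2: dur = max(L[2]=6, C[1]=4) = 6
step 3: dur = max(L[3]=9, C[2]=7) = 9
step 4: dur = max(L[4]=?, C[3]=7) = L[4]  (unknown; binding)
step 5: dur = max(L[5]=4, C[4]=4) = 4
step 6: dur = max(L[6]=6, C[5]=7) = 7
step 7: dur = max(L[7]=8, C[6]=7) = 8
step 8: dur = max(L[8]=7, C[7]=3) = 7
step 9: dur = C[8]=4 = 4
sum of known step durations = 63
dur[4] = total - known = 71 - 63 = 8
L[4] is the binding max in step 4, so L[4] = dur[4] = 8

L[4] = 8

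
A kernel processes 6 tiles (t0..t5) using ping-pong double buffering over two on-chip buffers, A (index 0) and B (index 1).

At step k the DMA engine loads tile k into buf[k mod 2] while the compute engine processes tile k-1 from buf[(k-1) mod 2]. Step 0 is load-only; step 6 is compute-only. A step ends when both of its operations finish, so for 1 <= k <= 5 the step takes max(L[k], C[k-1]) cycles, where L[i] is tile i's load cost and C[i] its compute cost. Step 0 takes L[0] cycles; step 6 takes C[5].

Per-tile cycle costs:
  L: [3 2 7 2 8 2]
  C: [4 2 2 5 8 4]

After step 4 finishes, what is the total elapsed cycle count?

k=0 load=t0/3c comp=- wait=3 total=3
k=1 load=t1/2c comp=t0/4c wait=4 total=7
k=2 load=t2/7c comp=t1/2c wait=7 total=14
k=3 load=t3/2c comp=t2/2c wait=2 total=16
k=4 load=t4/8c comp=t3/5c wait=8 total=24
k=5 load=t5/2c comp=t4/8c wait=8 total=32
k=6 load=- comp=t5/4c wait=4 total=36

end_cycle[4] = 24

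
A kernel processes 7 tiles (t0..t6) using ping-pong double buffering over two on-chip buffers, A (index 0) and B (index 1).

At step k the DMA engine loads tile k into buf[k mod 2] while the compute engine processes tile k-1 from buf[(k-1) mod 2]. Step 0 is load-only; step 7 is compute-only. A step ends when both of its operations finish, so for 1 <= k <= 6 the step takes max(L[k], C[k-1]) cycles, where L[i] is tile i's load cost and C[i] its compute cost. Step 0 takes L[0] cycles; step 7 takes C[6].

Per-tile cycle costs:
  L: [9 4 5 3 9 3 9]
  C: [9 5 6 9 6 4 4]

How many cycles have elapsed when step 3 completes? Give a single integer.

end_cycle[3] = 29

step 0: L[0]=9 → dur=9, Σ=9 | A=load:t0 B=idle [load-only]
step 1: L[1]=4 C[0]=9 → dur=9, Σ=18 | A=compute:t0 B=load:t1 [compute-bound]
step 2: L[2]=5 C[1]=5 → dur=5, Σ=23 | A=load:t2 B=compute:t1 [tied]
step 3: L[3]=3 C[2]=6 → dur=6, Σ=29 | A=compute:t2 B=load:t3 [compute-bound]
step 4: L[4]=9 C[3]=9 → dur=9, Σ=38 | A=load:t4 B=compute:t3 [tied]
step 5: L[5]=3 C[4]=6 → dur=6, Σ=44 | A=compute:t4 B=load:t5 [compute-bound]
step 6: L[6]=9 C[5]=4 → dur=9, Σ=53 | A=load:t6 B=compute:t5 [load-bound]
step 7: C[6]=4 → dur=4, Σ=57 | A=compute:t6 B=idle [compute-only]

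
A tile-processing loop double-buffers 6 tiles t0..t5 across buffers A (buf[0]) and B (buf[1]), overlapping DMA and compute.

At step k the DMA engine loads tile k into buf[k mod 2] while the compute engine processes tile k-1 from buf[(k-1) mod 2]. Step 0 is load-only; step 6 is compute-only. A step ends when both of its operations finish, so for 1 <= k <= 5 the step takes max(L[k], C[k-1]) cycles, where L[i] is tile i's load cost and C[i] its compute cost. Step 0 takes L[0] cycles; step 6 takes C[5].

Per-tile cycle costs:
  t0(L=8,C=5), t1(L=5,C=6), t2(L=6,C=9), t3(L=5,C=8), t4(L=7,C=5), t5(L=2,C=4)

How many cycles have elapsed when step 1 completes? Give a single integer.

end_cycle[1] = 13

k=0 load=t0/8c comp=- wait=8 total=8
k=1 load=t1/5c comp=t0/5c wait=5 total=13
k=2 load=t2/6c comp=t1/6c wait=6 total=19
k=3 load=t3/5c comp=t2/9c wait=9 total=28
k=4 load=t4/7c comp=t3/8c wait=8 total=36
k=5 load=t5/2c comp=t4/5c wait=5 total=41
k=6 load=- comp=t5/4c wait=4 total=45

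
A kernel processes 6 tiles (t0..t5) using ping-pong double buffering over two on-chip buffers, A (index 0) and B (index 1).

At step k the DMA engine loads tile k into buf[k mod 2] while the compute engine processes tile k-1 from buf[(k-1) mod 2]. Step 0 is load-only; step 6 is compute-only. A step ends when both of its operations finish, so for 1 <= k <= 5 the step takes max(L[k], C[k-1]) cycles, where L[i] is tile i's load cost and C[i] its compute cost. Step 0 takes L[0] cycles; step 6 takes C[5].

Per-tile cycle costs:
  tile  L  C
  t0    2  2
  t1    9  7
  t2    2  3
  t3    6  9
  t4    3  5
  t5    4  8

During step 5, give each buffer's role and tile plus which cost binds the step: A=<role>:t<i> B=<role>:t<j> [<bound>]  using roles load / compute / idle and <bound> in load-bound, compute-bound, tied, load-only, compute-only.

step 0: L[0]=2 → dur=2, Σ=2 | A=load:t0 B=idle [load-only]
step 1: L[1]=9 C[0]=2 → dur=9, Σ=11 | A=compute:t0 B=load:t1 [load-bound]
step 2: L[2]=2 C[1]=7 → dur=7, Σ=18 | A=load:t2 B=compute:t1 [compute-bound]
step 3: L[3]=6 C[2]=3 → dur=6, Σ=24 | A=compute:t2 B=load:t3 [load-bound]
step 4: L[4]=3 C[3]=9 → dur=9, Σ=33 | A=load:t4 B=compute:t3 [compute-bound]
step 5: L[5]=4 C[4]=5 → dur=5, Σ=38 | A=compute:t4 B=load:t5 [compute-bound]
step 6: C[5]=8 → dur=8, Σ=46 | A=idle B=compute:t5 [compute-only]

step 5: A=compute:t4 B=load:t5 [compute-bound]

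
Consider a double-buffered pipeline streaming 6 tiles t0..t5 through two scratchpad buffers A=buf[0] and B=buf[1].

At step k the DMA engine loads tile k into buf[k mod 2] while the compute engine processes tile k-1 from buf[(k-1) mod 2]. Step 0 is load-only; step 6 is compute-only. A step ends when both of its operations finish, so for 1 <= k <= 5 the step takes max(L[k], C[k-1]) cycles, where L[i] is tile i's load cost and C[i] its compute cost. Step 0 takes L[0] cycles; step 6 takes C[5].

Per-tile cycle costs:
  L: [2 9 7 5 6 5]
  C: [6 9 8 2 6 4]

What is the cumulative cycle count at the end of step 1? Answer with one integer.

step 0: L[0]=2 → dur=2, Σ=2 | A=load:t0 B=idle [load-only]
step 1: L[1]=9 C[0]=6 → dur=9, Σ=11 | A=compute:t0 B=load:t1 [load-bound]
step 2: L[2]=7 C[1]=9 → dur=9, Σ=20 | A=load:t2 B=compute:t1 [compute-bound]
step 3: L[3]=5 C[2]=8 → dur=8, Σ=28 | A=compute:t2 B=load:t3 [compute-bound]
step 4: L[4]=6 C[3]=2 → dur=6, Σ=34 | A=load:t4 B=compute:t3 [load-bound]
step 5: L[5]=5 C[4]=6 → dur=6, Σ=40 | A=compute:t4 B=load:t5 [compute-bound]
step 6: C[5]=4 → dur=4, Σ=44 | A=idle B=compute:t5 [compute-only]

end_cycle[1] = 11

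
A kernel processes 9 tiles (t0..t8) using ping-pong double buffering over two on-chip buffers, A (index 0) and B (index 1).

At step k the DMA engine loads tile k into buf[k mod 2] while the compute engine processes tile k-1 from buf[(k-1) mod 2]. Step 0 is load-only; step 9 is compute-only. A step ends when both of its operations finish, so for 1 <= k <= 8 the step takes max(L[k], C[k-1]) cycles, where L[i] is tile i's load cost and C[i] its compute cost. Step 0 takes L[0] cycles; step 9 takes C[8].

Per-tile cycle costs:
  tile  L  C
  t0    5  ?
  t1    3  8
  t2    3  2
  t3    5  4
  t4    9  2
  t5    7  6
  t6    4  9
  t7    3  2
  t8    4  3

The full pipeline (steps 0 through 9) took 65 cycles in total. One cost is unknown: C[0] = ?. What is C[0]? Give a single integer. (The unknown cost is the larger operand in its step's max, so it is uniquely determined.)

C[0] = 9

step 0 → dur = L[0]=5 = 5
step 1 → dur = max(L[1]=3, C[0]=?) = C[0]  (unknown; binding)
step 2 → dur = max(L[2]=3, C[1]=8) = 8
step 3 → dur = max(L[3]=5, C[2]=2) = 5
step 4 → dur = max(L[4]=9, C[3]=4) = 9
step 5 → dur = max(L[5]=7, C[4]=2) = 7
step 6 → dur = max(L[6]=4, C[5]=6) = 6
step 7 → dur = max(L[7]=3, C[6]=9) = 9
step 8 → dur = max(L[8]=4, C[7]=2) = 4
step 9 → dur = C[8]=3 = 3
sum of known step durations = 56
dur[1] = total - known = 65 - 56 = 9
C[0] is the binding max in step 1, so C[0] = dur[1] = 9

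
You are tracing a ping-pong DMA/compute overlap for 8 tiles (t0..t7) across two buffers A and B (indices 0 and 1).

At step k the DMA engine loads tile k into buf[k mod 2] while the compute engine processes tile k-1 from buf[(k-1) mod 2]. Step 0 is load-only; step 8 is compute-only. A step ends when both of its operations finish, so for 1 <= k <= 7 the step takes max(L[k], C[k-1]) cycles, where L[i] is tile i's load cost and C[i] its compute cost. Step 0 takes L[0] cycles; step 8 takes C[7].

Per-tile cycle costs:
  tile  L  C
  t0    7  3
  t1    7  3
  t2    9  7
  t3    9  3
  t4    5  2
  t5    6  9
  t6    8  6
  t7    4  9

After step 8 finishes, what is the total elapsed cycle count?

end_cycle[8] = 67

  0. 7=7c; end=7; A:t0 B:-
  1. max(7,3)=7c; end=14; A:t0 B:t1
  2. max(9,3)=9c; end=23; A:t2 B:t1
  3. max(9,7)=9c; end=32; A:t2 B:t3
  4. max(5,3)=5c; end=37; A:t4 B:t3
  5. max(6,2)=6c; end=43; A:t4 B:t5
  6. max(8,9)=9c; end=52; A:t6 B:t5
  7. max(4,6)=6c; end=58; A:t6 B:t7
  8. 9=9c; end=67; A:t6 B:t7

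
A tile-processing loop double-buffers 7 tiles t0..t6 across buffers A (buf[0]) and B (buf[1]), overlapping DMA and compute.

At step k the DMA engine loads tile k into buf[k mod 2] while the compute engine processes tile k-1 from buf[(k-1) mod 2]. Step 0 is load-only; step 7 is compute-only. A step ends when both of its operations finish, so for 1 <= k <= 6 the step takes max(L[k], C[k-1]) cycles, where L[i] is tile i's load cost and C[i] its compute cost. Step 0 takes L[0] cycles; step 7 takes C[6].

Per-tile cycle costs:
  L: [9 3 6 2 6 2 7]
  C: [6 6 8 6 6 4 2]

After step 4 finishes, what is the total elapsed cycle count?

end_cycle[4] = 35

  0. 9=9c; end=9; A:t0 B:-
  1. max(3,6)=6c; end=15; A:t0 B:t1
  2. max(6,6)=6c; end=21; A:t2 B:t1
  3. max(2,8)=8c; end=29; A:t2 B:t3
  4. max(6,6)=6c; end=35; A:t4 B:t3
  5. max(2,6)=6c; end=41; A:t4 B:t5
  6. max(7,4)=7c; end=48; A:t6 B:t5
  7. 2=2c; end=50; A:t6 B:t5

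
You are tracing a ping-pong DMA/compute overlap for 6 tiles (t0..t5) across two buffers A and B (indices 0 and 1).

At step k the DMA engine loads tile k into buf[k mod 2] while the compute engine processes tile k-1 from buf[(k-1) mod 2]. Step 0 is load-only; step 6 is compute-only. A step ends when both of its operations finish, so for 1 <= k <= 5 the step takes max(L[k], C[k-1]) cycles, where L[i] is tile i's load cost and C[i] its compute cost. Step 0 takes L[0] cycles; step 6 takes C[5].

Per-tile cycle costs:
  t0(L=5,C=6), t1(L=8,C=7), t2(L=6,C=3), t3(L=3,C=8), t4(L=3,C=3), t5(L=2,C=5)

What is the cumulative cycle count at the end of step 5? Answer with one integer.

k=0 load=t0/5c comp=- wait=5 total=5
k=1 load=t1/8c comp=t0/6c wait=8 total=13
k=2 load=t2/6c comp=t1/7c wait=7 total=20
k=3 load=t3/3c comp=t2/3c wait=3 total=23
k=4 load=t4/3c comp=t3/8c wait=8 total=31
k=5 load=t5/2c comp=t4/3c wait=3 total=34
k=6 load=- comp=t5/5c wait=5 total=39

end_cycle[5] = 34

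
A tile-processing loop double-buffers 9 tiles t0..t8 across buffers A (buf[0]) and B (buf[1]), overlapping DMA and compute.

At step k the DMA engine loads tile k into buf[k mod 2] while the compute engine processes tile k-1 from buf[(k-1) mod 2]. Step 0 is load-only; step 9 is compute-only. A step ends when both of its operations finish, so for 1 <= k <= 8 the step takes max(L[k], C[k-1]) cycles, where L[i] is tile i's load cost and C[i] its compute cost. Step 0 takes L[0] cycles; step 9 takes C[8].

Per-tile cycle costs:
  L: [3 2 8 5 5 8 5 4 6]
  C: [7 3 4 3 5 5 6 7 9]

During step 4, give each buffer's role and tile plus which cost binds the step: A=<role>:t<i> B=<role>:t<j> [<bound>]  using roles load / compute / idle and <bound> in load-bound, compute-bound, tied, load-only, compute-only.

step 0: L[0]=3 → dur=3, Σ=3 | A=load:t0 B=idle [load-only]
step 1: L[1]=2 C[0]=7 → dur=7, Σ=10 | A=compute:t0 B=load:t1 [compute-bound]
step 2: L[2]=8 C[1]=3 → dur=8, Σ=18 | A=load:t2 B=compute:t1 [load-bound]
step 3: L[3]=5 C[2]=4 → dur=5, Σ=23 | A=compute:t2 B=load:t3 [load-bound]
step 4: L[4]=5 C[3]=3 → dur=5, Σ=28 | A=load:t4 B=compute:t3 [load-bound]
step 5: L[5]=8 C[4]=5 → dur=8, Σ=36 | A=compute:t4 B=load:t5 [load-bound]
step 6: L[6]=5 C[5]=5 → dur=5, Σ=41 | A=load:t6 B=compute:t5 [tied]
step 7: L[7]=4 C[6]=6 → dur=6, Σ=47 | A=compute:t6 B=load:t7 [compute-bound]
step 8: L[8]=6 C[7]=7 → dur=7, Σ=54 | A=load:t8 B=compute:t7 [compute-bound]
step 9: C[8]=9 → dur=9, Σ=63 | A=compute:t8 B=idle [compute-only]

step 4: A=load:t4 B=compute:t3 [load-bound]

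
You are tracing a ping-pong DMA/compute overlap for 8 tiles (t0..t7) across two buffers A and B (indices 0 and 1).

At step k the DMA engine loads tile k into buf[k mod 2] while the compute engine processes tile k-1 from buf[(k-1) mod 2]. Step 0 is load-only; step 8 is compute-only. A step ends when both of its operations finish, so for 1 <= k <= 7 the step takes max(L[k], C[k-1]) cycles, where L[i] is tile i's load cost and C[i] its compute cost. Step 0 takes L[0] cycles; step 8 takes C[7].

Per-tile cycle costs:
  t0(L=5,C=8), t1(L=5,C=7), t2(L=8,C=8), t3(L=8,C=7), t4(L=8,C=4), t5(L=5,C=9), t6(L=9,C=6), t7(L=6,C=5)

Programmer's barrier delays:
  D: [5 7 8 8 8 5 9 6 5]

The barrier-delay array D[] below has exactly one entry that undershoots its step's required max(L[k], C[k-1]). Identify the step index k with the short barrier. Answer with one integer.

hazard at step 1

k=0 barrier L[0]=5→5c, D[0]=5 ok
k=1 barrier max(L[1]=5,C[0]=8)→8c, D[1]=7 SHORT
k=2 barrier max(L[2]=8,C[1]=7)→8c, D[2]=8 ok
k=3 barrier max(L[3]=8,C[2]=8)→8c, D[3]=8 ok
k=4 barrier max(L[4]=8,C[3]=7)→8c, D[4]=8 ok
k=5 barrier max(L[5]=5,C[4]=4)→5c, D[5]=5 ok
k=6 barrier max(L[6]=9,C[5]=9)→9c, D[6]=9 ok
k=7 barrier max(L[7]=6,C[6]=6)→6c, D[7]=6 ok
k=8 barrier C[7]=5→5c, D[8]=5 ok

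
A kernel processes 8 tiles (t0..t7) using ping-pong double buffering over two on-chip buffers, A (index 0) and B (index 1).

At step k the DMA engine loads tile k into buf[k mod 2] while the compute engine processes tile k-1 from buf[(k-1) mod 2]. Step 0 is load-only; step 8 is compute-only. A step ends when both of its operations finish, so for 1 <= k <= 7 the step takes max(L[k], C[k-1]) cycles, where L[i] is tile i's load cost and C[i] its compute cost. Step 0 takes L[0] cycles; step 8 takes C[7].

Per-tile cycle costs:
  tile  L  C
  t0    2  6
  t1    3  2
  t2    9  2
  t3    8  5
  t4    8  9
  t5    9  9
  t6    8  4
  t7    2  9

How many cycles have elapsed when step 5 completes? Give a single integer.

end_cycle[5] = 42

[0] DMA t0→A (2c) ∥ CU idle ⇒ 2c, clock 2
[1] DMA t1→B (3c) ∥ CU A:t0 (6c) ⇒ 6c, clock 8
[2] DMA t2→A (9c) ∥ CU B:t1 (2c) ⇒ 9c, clock 17
[3] DMA t3→B (8c) ∥ CU A:t2 (2c) ⇒ 8c, clock 25
[4] DMA t4→A (8c) ∥ CU B:t3 (5c) ⇒ 8c, clock 33
[5] DMA t5→B (9c) ∥ CU A:t4 (9c) ⇒ 9c, clock 42
[6] DMA t6→A (8c) ∥ CU B:t5 (9c) ⇒ 9c, clock 51
[7] DMA t7→B (2c) ∥ CU A:t6 (4c) ⇒ 4c, clock 55
[8] DMA idle ∥ CU B:t7 (9c) ⇒ 9c, clock 64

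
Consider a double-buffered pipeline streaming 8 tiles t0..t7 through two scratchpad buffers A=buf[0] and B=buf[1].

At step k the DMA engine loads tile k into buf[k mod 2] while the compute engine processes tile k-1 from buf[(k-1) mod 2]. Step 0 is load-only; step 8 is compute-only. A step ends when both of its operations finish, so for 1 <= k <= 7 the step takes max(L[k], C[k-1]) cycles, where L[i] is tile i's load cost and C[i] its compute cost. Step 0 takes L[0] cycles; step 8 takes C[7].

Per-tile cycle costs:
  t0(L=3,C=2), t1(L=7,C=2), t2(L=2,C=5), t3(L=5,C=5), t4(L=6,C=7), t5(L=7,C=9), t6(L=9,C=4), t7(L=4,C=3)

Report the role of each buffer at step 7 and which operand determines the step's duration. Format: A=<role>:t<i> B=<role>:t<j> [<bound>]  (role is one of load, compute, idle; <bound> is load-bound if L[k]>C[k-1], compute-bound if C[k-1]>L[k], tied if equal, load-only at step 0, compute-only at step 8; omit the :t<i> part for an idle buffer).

[0] DMA t0→A (3c) ∥ CU idle ⇒ 3c, clock 3
[1] DMA t1→B (7c) ∥ CU A:t0 (2c) ⇒ 7c, clock 10
[2] DMA t2→A (2c) ∥ CU B:t1 (2c) ⇒ 2c, clock 12
[3] DMA t3→B (5c) ∥ CU A:t2 (5c) ⇒ 5c, clock 17
[4] DMA t4→A (6c) ∥ CU B:t3 (5c) ⇒ 6c, clock 23
[5] DMA t5→B (7c) ∥ CU A:t4 (7c) ⇒ 7c, clock 30
[6] DMA t6→A (9c) ∥ CU B:t5 (9c) ⇒ 9c, clock 39
[7] DMA t7→B (4c) ∥ CU A:t6 (4c) ⇒ 4c, clock 43
[8] DMA idle ∥ CU B:t7 (3c) ⇒ 3c, clock 46

step 7: A=compute:t6 B=load:t7 [tied]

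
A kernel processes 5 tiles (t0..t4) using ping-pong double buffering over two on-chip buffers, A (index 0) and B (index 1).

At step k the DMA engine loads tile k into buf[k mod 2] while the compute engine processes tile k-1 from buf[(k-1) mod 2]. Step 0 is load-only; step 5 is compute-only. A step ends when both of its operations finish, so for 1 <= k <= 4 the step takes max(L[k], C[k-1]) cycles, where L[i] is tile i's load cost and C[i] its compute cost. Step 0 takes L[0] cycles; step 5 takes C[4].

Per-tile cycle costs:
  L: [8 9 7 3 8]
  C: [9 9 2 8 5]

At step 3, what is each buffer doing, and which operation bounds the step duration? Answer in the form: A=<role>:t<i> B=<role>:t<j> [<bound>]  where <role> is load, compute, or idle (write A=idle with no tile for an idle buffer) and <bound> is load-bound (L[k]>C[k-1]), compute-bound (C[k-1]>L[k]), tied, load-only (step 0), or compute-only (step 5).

step 3: A=compute:t2 B=load:t3 [load-bound]

step 0: L[0]=8 → dur=8, Σ=8 | A=load:t0 B=idle [load-only]
step 1: L[1]=9 C[0]=9 → dur=9, Σ=17 | A=compute:t0 B=load:t1 [tied]
step 2: L[2]=7 C[1]=9 → dur=9, Σ=26 | A=load:t2 B=compute:t1 [compute-bound]
step 3: L[3]=3 C[2]=2 → dur=3, Σ=29 | A=compute:t2 B=load:t3 [load-bound]
step 4: L[4]=8 C[3]=8 → dur=8, Σ=37 | A=load:t4 B=compute:t3 [tied]
step 5: C[4]=5 → dur=5, Σ=42 | A=compute:t4 B=idle [compute-only]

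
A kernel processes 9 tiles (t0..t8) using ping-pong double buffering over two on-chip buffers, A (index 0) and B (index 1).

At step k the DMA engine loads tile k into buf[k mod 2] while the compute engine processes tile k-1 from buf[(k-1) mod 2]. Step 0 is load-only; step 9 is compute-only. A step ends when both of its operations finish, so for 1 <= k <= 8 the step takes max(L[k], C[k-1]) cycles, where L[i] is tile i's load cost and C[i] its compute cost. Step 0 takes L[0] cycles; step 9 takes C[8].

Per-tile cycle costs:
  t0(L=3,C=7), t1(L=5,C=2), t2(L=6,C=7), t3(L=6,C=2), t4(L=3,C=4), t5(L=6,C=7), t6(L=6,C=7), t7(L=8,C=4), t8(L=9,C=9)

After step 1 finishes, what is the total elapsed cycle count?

k=0 load=t0/3c comp=- wait=3 total=3
k=1 load=t1/5c comp=t0/7c wait=7 total=10
k=2 load=t2/6c comp=t1/2c wait=6 total=16
k=3 load=t3/6c comp=t2/7c wait=7 total=23
k=4 load=t4/3c comp=t3/2c wait=3 total=26
k=5 load=t5/6c comp=t4/4c wait=6 total=32
k=6 load=t6/6c comp=t5/7c wait=7 total=39
k=7 load=t7/8c comp=t6/7c wait=8 total=47
k=8 load=t8/9c comp=t7/4c wait=9 total=56
k=9 load=- comp=t8/9c wait=9 total=65

end_cycle[1] = 10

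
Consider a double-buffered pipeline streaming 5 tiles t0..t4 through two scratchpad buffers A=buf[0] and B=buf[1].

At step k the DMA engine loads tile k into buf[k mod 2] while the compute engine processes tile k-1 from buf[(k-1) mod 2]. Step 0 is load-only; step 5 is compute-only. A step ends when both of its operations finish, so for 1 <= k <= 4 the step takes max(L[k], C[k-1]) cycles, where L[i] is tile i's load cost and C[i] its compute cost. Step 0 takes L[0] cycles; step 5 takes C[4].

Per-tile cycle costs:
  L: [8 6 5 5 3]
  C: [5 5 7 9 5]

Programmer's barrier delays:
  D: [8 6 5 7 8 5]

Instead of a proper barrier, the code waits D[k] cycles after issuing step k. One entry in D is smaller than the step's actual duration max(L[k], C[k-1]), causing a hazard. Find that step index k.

hazard at step 4

[0] required=L[0]=8=8 vs D=8 ok
[1] required=max(L[1]=6,C[0]=5)=6 vs D=6 ok
[2] required=max(L[2]=5,C[1]=5)=5 vs D=5 ok
[3] required=max(L[3]=5,C[2]=7)=7 vs D=7 ok
[4] required=max(L[4]=3,C[3]=9)=9 vs D=8 SHORT
[5] required=C[4]=5=5 vs D=5 ok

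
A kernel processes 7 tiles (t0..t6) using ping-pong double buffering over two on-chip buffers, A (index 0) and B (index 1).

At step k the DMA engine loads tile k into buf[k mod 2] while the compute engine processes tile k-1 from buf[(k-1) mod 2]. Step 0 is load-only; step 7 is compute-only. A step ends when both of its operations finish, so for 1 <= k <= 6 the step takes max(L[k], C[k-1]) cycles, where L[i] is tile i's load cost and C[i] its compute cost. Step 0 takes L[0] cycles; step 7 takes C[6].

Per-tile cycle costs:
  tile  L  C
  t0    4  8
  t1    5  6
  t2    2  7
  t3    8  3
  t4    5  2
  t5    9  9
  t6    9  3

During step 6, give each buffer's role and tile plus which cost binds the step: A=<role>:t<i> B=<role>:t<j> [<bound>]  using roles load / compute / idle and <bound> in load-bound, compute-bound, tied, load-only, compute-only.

[0] DMA t0→A (4c) ∥ CU idle ⇒ 4c, clock 4
[1] DMA t1→B (5c) ∥ CU A:t0 (8c) ⇒ 8c, clock 12
[2] DMA t2→A (2c) ∥ CU B:t1 (6c) ⇒ 6c, clock 18
[3] DMA t3→B (8c) ∥ CU A:t2 (7c) ⇒ 8c, clock 26
[4] DMA t4→A (5c) ∥ CU B:t3 (3c) ⇒ 5c, clock 31
[5] DMA t5→B (9c) ∥ CU A:t4 (2c) ⇒ 9c, clock 40
[6] DMA t6→A (9c) ∥ CU B:t5 (9c) ⇒ 9c, clock 49
[7] DMA idle ∥ CU A:t6 (3c) ⇒ 3c, clock 52

step 6: A=load:t6 B=compute:t5 [tied]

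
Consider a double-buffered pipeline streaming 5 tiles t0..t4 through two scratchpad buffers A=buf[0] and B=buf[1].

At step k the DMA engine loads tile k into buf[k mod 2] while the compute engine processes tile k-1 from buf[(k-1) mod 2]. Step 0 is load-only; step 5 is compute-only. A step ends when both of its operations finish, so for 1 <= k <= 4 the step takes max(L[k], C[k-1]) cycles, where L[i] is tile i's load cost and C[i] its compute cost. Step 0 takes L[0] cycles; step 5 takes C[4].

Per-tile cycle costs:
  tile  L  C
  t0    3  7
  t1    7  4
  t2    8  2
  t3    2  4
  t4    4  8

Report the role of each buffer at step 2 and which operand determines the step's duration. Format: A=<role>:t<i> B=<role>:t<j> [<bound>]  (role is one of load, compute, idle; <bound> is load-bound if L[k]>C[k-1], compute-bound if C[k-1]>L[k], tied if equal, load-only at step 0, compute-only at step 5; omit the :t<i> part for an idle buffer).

[0] DMA t0→A (3c) ∥ CU idle ⇒ 3c, clock 3
[1] DMA t1→B (7c) ∥ CU A:t0 (7c) ⇒ 7c, clock 10
[2] DMA t2→A (8c) ∥ CU B:t1 (4c) ⇒ 8c, clock 18
[3] DMA t3→B (2c) ∥ CU A:t2 (2c) ⇒ 2c, clock 20
[4] DMA t4→A (4c) ∥ CU B:t3 (4c) ⇒ 4c, clock 24
[5] DMA idle ∥ CU A:t4 (8c) ⇒ 8c, clock 32

step 2: A=load:t2 B=compute:t1 [load-bound]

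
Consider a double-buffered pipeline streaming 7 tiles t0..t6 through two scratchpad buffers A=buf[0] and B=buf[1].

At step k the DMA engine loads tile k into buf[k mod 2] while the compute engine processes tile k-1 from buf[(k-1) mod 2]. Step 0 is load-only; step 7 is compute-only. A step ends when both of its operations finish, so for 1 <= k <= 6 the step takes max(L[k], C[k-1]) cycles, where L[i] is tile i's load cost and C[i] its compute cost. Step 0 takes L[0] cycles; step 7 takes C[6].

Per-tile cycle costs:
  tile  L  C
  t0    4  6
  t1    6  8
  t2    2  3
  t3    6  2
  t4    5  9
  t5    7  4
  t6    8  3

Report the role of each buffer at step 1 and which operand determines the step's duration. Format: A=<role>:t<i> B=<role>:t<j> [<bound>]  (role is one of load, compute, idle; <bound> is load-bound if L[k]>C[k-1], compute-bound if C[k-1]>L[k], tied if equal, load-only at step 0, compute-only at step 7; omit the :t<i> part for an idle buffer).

[0] DMA t0→A (4c) ∥ CU idle ⇒ 4c, clock 4
[1] DMA t1→B (6c) ∥ CU A:t0 (6c) ⇒ 6c, clock 10
[2] DMA t2→A (2c) ∥ CU B:t1 (8c) ⇒ 8c, clock 18
[3] DMA t3→B (6c) ∥ CU A:t2 (3c) ⇒ 6c, clock 24
[4] DMA t4→A (5c) ∥ CU B:t3 (2c) ⇒ 5c, clock 29
[5] DMA t5→B (7c) ∥ CU A:t4 (9c) ⇒ 9c, clock 38
[6] DMA t6→A (8c) ∥ CU B:t5 (4c) ⇒ 8c, clock 46
[7] DMA idle ∥ CU A:t6 (3c) ⇒ 3c, clock 49

step 1: A=compute:t0 B=load:t1 [tied]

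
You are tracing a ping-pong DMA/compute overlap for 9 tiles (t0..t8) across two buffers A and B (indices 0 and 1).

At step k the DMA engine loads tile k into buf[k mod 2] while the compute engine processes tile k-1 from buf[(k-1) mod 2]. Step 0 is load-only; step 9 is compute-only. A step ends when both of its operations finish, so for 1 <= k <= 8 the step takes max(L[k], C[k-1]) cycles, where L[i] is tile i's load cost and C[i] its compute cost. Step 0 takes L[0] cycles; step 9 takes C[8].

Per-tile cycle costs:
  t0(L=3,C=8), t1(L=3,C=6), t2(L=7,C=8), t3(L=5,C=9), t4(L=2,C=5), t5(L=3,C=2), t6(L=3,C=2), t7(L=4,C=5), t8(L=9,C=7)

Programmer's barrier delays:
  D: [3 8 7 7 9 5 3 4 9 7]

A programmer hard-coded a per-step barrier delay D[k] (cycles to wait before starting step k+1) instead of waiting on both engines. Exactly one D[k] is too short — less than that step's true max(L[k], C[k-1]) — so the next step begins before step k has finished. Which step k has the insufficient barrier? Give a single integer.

hazard at step 3

[0] required=L[0]=3=3 vs D=3 ok
[1] required=max(L[1]=3,C[0]=8)=8 vs D=8 ok
[2] required=max(L[2]=7,C[1]=6)=7 vs D=7 ok
[3] required=max(L[3]=5,C[2]=8)=8 vs D=7 SHORT
[4] required=max(L[4]=2,C[3]=9)=9 vs D=9 ok
[5] required=max(L[5]=3,C[4]=5)=5 vs D=5 ok
[6] required=max(L[6]=3,C[5]=2)=3 vs D=3 ok
[7] required=max(L[7]=4,C[6]=2)=4 vs D=4 ok
[8] required=max(L[8]=9,C[7]=5)=9 vs D=9 ok
[9] required=C[8]=7=7 vs D=7 ok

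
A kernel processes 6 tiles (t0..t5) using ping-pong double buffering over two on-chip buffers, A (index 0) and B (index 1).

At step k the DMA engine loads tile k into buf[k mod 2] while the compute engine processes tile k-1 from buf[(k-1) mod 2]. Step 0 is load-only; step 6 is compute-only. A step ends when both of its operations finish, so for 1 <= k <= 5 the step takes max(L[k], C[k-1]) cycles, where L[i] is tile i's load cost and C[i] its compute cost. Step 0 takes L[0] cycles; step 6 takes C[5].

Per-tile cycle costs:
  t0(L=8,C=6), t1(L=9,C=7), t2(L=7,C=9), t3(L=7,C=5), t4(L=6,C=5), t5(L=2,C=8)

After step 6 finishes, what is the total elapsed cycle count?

k=0 load=t0/8c comp=- wait=8 total=8
k=1 load=t1/9c comp=t0/6c wait=9 total=17
k=2 load=t2/7c comp=t1/7c wait=7 total=24
k=3 load=t3/7c comp=t2/9c wait=9 total=33
k=4 load=t4/6c comp=t3/5c wait=6 total=39
k=5 load=t5/2c comp=t4/5c wait=5 total=44
k=6 load=- comp=t5/8c wait=8 total=52

end_cycle[6] = 52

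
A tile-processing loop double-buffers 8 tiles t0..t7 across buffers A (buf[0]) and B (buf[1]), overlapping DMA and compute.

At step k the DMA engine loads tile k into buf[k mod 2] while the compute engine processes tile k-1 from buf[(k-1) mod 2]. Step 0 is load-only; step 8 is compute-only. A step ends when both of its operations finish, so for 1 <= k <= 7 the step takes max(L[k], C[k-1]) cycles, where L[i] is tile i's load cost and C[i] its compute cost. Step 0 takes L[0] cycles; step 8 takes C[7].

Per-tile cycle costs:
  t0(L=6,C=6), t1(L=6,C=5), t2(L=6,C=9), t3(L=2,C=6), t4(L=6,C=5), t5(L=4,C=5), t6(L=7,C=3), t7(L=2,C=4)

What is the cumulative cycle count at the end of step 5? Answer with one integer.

end_cycle[5] = 38

[0] DMA t0→A (6c) ∥ CU idle ⇒ 6c, clock 6
[1] DMA t1→B (6c) ∥ CU A:t0 (6c) ⇒ 6c, clock 12
[2] DMA t2→A (6c) ∥ CU B:t1 (5c) ⇒ 6c, clock 18
[3] DMA t3→B (2c) ∥ CU A:t2 (9c) ⇒ 9c, clock 27
[4] DMA t4→A (6c) ∥ CU B:t3 (6c) ⇒ 6c, clock 33
[5] DMA t5→B (4c) ∥ CU A:t4 (5c) ⇒ 5c, clock 38
[6] DMA t6→A (7c) ∥ CU B:t5 (5c) ⇒ 7c, clock 45
[7] DMA t7→B (2c) ∥ CU A:t6 (3c) ⇒ 3c, clock 48
[8] DMA idle ∥ CU B:t7 (4c) ⇒ 4c, clock 52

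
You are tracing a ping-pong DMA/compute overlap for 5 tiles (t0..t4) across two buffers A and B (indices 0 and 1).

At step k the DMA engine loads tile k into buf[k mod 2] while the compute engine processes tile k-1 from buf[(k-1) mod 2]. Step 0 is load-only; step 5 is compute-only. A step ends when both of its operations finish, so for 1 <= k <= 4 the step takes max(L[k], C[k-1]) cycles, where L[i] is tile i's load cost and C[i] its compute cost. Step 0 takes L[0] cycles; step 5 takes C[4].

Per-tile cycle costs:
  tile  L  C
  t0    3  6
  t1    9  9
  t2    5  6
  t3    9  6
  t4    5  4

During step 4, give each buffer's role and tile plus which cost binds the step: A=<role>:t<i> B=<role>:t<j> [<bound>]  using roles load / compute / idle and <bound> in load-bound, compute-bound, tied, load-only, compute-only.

k=0 load=t0/3c comp=- wait=3 total=3
k=1 load=t1/9c comp=t0/6c wait=9 total=12
k=2 load=t2/5c comp=t1/9c wait=9 total=21
k=3 load=t3/9c comp=t2/6c wait=9 total=30
k=4 load=t4/5c comp=t3/6c wait=6 total=36
k=5 load=- comp=t4/4c wait=4 total=40

step 4: A=load:t4 B=compute:t3 [compute-bound]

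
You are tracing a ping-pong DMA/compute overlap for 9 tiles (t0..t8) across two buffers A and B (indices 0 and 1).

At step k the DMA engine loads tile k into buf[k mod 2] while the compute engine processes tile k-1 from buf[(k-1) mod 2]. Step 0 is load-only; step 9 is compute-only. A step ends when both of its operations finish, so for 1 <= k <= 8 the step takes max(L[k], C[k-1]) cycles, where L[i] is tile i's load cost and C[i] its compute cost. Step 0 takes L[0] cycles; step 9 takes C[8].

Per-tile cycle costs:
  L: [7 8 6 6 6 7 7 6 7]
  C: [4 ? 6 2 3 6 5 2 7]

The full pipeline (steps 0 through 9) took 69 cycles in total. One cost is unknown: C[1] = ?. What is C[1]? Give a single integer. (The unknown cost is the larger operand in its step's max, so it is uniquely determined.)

step 0: dur = L[0]=7 = 7
step 1: dur = max(L[1]=8, C[0]=4) = 8
step 2: dur = max(L[2]=6, C[1]=?) = C[1]  (unknown; binding)
step 3: dur = max(L[3]=6, C[2]=6) = 6
step 4: dur = max(L[4]=6, C[3]=2) = 6
step 5: dur = max(L[5]=7, C[4]=3) = 7
step 6: dur = max(L[6]=7, C[5]=6) = 7
step 7: dur = max(L[7]=6, C[6]=5) = 6
step 8: dur = max(L[8]=7, C[7]=2) = 7
step 9: dur = C[8]=7 = 7
sum of known step durations = 61
dur[2] = total - known = 69 - 61 = 8
C[1] is the binding max in step 2, so C[1] = dur[2] = 8

C[1] = 8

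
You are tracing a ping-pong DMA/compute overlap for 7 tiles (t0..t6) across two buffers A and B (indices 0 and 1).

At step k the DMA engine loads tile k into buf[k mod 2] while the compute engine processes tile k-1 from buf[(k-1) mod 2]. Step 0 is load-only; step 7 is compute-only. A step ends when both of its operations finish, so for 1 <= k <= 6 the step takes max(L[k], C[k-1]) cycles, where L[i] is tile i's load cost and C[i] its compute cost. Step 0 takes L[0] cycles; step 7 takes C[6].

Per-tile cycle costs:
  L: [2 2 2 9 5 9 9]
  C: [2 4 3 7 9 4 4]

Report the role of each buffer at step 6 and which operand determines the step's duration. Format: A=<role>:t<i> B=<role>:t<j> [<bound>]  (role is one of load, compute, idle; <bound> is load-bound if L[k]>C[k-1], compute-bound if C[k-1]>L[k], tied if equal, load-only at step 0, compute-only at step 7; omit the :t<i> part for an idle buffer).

k=0 load=t0/2c comp=- wait=2 total=2
k=1 load=t1/2c comp=t0/2c wait=2 total=4
k=2 load=t2/2c comp=t1/4c wait=4 total=8
k=3 load=t3/9c comp=t2/3c wait=9 total=17
k=4 load=t4/5c comp=t3/7c wait=7 total=24
k=5 load=t5/9c comp=t4/9c wait=9 total=33
k=6 load=t6/9c comp=t5/4c wait=9 total=42
k=7 load=- comp=t6/4c wait=4 total=46

step 6: A=load:t6 B=compute:t5 [load-bound]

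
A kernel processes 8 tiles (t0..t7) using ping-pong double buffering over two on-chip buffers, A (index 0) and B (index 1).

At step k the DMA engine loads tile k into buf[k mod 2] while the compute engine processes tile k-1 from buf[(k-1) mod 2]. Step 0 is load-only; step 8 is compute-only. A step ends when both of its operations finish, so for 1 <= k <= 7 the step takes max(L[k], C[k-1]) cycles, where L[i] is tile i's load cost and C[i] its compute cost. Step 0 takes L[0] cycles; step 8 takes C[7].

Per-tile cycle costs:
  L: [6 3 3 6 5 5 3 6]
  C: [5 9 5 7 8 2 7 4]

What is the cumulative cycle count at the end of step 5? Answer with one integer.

end_cycle[5] = 41

  0. 6=6c; end=6; A:t0 B:-
  1. max(3,5)=5c; end=11; A:t0 B:t1
  2. max(3,9)=9c; end=20; A:t2 B:t1
  3. max(6,5)=6c; end=26; A:t2 B:t3
  4. max(5,7)=7c; end=33; A:t4 B:t3
  5. max(5,8)=8c; end=41; A:t4 B:t5
  6. max(3,2)=3c; end=44; A:t6 B:t5
  7. max(6,7)=7c; end=51; A:t6 B:t7
  8. 4=4c; end=55; A:t6 B:t7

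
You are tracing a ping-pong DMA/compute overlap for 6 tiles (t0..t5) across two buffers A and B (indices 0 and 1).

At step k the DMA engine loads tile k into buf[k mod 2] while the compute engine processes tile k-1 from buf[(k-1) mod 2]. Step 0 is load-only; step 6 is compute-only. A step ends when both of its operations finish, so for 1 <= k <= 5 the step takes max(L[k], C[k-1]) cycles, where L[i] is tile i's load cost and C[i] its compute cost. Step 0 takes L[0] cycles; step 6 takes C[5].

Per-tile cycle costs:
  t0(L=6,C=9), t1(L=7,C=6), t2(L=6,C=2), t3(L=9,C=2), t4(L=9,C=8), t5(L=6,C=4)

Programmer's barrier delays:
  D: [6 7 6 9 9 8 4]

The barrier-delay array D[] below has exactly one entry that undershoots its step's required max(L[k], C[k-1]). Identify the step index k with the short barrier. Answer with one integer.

hazard at step 1

step 0: need L[0]=6 = 6; D[0]=6 ok
step 1: need max(L[1]=7,C[0]=9) = 9; D[1]=7 SHORT
step 2: need max(L[2]=6,C[1]=6) = 6; D[2]=6 ok
step 3: need max(L[3]=9,C[2]=2) = 9; D[3]=9 ok
step 4: need max(L[4]=9,C[3]=2) = 9; D[4]=9 ok
step 5: need max(L[5]=6,C[4]=8) = 8; D[5]=8 ok
step 6: need C[5]=4 = 4; D[6]=4 ok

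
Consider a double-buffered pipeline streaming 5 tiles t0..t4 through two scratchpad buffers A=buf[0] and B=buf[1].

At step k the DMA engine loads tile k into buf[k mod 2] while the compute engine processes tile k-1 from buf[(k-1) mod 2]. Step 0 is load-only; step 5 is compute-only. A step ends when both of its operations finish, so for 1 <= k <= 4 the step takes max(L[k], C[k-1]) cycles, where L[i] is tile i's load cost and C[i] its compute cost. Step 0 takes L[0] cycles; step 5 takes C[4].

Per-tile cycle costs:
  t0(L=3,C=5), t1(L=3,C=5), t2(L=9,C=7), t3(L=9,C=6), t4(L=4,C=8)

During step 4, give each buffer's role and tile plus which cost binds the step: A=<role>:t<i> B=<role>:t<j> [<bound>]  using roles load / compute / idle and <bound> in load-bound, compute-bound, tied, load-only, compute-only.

step 4: A=load:t4 B=compute:t3 [compute-bound]

k=0 load=t0/3c comp=- wait=3 total=3
k=1 load=t1/3c comp=t0/5c wait=5 total=8
k=2 load=t2/9c comp=t1/5c wait=9 total=17
k=3 load=t3/9c comp=t2/7c wait=9 total=26
k=4 load=t4/4c comp=t3/6c wait=6 total=32
k=5 load=- comp=t4/8c wait=8 total=40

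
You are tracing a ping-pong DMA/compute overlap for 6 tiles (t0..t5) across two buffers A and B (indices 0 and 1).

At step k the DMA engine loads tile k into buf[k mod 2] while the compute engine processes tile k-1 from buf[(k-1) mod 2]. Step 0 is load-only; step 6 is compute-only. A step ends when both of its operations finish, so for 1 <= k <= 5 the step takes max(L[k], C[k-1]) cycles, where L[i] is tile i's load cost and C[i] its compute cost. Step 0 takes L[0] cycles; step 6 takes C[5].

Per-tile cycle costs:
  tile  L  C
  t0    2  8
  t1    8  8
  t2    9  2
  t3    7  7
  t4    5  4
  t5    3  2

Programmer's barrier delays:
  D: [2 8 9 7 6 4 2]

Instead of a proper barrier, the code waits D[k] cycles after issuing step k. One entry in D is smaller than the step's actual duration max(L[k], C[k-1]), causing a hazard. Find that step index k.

[0] required=L[0]=2=2 vs D=2 ok
[1] required=max(L[1]=8,C[0]=8)=8 vs D=8 ok
[2] required=max(L[2]=9,C[1]=8)=9 vs D=9 ok
[3] required=max(L[3]=7,C[2]=2)=7 vs D=7 ok
[4] required=max(L[4]=5,C[3]=7)=7 vs D=6 SHORT
[5] required=max(L[5]=3,C[4]=4)=4 vs D=4 ok
[6] required=C[5]=2=2 vs D=2 ok

hazard at step 4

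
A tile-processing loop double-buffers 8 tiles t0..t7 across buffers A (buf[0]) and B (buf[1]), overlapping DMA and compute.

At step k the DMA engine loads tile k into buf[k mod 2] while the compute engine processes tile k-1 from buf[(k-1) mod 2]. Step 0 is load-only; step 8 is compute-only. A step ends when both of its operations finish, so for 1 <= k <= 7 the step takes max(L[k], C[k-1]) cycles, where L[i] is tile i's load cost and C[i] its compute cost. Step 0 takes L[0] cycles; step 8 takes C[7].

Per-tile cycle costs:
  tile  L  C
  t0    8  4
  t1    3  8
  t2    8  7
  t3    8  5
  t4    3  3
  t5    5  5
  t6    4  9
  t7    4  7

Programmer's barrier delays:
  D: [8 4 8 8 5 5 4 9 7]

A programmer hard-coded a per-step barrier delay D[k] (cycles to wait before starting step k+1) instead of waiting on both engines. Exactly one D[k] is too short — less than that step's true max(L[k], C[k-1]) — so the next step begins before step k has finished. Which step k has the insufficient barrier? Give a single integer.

step 0: need L[0]=8 = 8; D[0]=8 ok
step 1: need max(L[1]=3,C[0]=4) = 4; D[1]=4 ok
step 2: need max(L[2]=8,C[1]=8) = 8; D[2]=8 ok
step 3: need max(L[3]=8,C[2]=7) = 8; D[3]=8 ok
step 4: need max(L[4]=3,C[3]=5) = 5; D[4]=5 ok
step 5: need max(L[5]=5,C[4]=3) = 5; D[5]=5 ok
step 6: need max(L[6]=4,C[5]=5) = 5; D[6]=4 SHORT
step 7: need max(L[7]=4,C[6]=9) = 9; D[7]=9 ok
step 8: need C[7]=7 = 7; D[8]=7 ok

hazard at step 6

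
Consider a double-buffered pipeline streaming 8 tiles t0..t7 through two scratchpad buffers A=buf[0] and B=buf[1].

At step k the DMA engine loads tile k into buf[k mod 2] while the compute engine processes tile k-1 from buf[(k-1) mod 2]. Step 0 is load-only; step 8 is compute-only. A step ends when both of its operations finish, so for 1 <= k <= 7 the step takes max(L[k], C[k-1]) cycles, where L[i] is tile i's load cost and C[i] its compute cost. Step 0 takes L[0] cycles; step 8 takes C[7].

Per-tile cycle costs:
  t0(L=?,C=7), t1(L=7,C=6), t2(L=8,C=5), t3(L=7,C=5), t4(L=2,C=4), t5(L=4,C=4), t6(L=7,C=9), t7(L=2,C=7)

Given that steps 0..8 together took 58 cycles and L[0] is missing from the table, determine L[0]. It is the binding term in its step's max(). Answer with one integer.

L[0] = 4

step 0 | dur = L[0]=? = L[0]  (unknown; binding)
step 1 | dur = max(L[1]=7, C[0]=7) = 7
step 2 | dur = max(L[2]=8, C[1]=6) = 8
step 3 | dur = max(L[3]=7, C[2]=5) = 7
step 4 | dur = max(L[4]=2, C[3]=5) = 5
step 5 | dur = max(L[5]=4, C[4]=4) = 4
step 6 | dur = max(L[6]=7, C[5]=4) = 7
step 7 | dur = max(L[7]=2, C[6]=9) = 9
step 8 | dur = C[7]=7 = 7
sum of known step durations = 54
dur[0] = total - known = 58 - 54 = 4
L[0] is the binding max in step 0, so L[0] = dur[0] = 4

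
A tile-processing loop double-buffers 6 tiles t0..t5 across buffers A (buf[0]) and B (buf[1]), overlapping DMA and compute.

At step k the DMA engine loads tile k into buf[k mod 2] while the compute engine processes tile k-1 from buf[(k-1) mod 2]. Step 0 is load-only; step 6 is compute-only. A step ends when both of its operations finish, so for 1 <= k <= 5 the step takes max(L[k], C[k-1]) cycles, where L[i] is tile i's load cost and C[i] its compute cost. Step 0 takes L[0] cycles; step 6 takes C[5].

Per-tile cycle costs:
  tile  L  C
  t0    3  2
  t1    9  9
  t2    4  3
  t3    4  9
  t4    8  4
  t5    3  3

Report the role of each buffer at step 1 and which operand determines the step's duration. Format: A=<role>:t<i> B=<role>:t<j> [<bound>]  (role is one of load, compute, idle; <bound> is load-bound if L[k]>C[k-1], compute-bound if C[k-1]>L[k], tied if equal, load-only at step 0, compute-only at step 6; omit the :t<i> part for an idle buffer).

[0] DMA t0→A (3c) ∥ CU idle ⇒ 3c, clock 3
[1] DMA t1→B (9c) ∥ CU A:t0 (2c) ⇒ 9c, clock 12
[2] DMA t2→A (4c) ∥ CU B:t1 (9c) ⇒ 9c, clock 21
[3] DMA t3→B (4c) ∥ CU A:t2 (3c) ⇒ 4c, clock 25
[4] DMA t4→A (8c) ∥ CU B:t3 (9c) ⇒ 9c, clock 34
[5] DMA t5→B (3c) ∥ CU A:t4 (4c) ⇒ 4c, clock 38
[6] DMA idle ∥ CU B:t5 (3c) ⇒ 3c, clock 41

step 1: A=compute:t0 B=load:t1 [load-bound]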